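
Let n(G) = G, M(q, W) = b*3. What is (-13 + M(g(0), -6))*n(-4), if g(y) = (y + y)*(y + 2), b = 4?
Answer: 4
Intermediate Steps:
g(y) = 2*y*(2 + y) (g(y) = (2*y)*(2 + y) = 2*y*(2 + y))
M(q, W) = 12 (M(q, W) = 4*3 = 12)
(-13 + M(g(0), -6))*n(-4) = (-13 + 12)*(-4) = -1*(-4) = 4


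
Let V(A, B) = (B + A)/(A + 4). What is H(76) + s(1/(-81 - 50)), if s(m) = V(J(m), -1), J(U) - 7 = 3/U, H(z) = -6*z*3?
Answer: -522189/382 ≈ -1367.0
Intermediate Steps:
H(z) = -18*z
J(U) = 7 + 3/U
V(A, B) = (A + B)/(4 + A)
s(m) = (6 + 3/m)/(11 + 3/m) (s(m) = ((7 + 3/m) - 1)/(4 + (7 + 3/m)) = (6 + 3/m)/(11 + 3/m))
H(76) + s(1/(-81 - 50)) = -18*76 + 3*(1 + 2/(-81 - 50))/(3 + 11/(-81 - 50)) = -1368 + 3*(1 + 2/(-131))/(3 + 11/(-131)) = -1368 + 3*(1 + 2*(-1/131))/(3 + 11*(-1/131)) = -1368 + 3*(1 - 2/131)/(3 - 11/131) = -1368 + 3*(129/131)/(382/131) = -1368 + 3*(131/382)*(129/131) = -1368 + 387/382 = -522189/382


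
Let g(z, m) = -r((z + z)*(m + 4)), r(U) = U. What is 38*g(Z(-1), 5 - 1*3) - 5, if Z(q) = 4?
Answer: -1829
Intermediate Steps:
g(z, m) = -2*z*(4 + m) (g(z, m) = -(z + z)*(m + 4) = -2*z*(4 + m))
38*g(Z(-1), 5 - 1*3) - 5 = 38*(-2*4*(4 + (5 - 1*3))) - 5 = 38*(-2*4*(4 + (5 - 3))) - 5 = 38*(-2*4*(4 + 2)) - 5 = 38*(-2*4*6) - 5 = 38*(-48) - 5 = -1824 - 5 = -1829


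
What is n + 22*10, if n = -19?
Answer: 201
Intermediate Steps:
n + 22*10 = -19 + 22*10 = -19 + 220 = 201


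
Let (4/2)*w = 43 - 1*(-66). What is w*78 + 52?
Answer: 4303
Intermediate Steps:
w = 109/2 (w = (43 - 1*(-66))/2 = (43 + 66)/2 = (½)*109 = 109/2 ≈ 54.500)
w*78 + 52 = (109/2)*78 + 52 = 4251 + 52 = 4303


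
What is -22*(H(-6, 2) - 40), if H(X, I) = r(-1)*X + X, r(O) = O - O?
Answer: 1012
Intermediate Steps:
r(O) = 0
H(X, I) = X (H(X, I) = 0*X + X = 0 + X = X)
-22*(H(-6, 2) - 40) = -22*(-6 - 40) = -22*(-46) = 1012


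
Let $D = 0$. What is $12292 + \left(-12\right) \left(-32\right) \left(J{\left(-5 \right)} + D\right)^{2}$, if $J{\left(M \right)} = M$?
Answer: $21892$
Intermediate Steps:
$12292 + \left(-12\right) \left(-32\right) \left(J{\left(-5 \right)} + D\right)^{2} = 12292 + \left(-12\right) \left(-32\right) \left(-5 + 0\right)^{2} = 12292 + 384 \left(-5\right)^{2} = 12292 + 384 \cdot 25 = 12292 + 9600 = 21892$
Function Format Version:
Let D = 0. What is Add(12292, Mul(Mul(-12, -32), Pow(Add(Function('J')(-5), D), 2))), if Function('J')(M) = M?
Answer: 21892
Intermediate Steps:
Add(12292, Mul(Mul(-12, -32), Pow(Add(Function('J')(-5), D), 2))) = Add(12292, Mul(Mul(-12, -32), Pow(Add(-5, 0), 2))) = Add(12292, Mul(384, Pow(-5, 2))) = Add(12292, Mul(384, 25)) = Add(12292, 9600) = 21892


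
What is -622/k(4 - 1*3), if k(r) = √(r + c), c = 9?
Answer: -311*√10/5 ≈ -196.69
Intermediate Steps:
k(r) = √(9 + r) (k(r) = √(r + 9) = √(9 + r))
-622/k(4 - 1*3) = -622/√(9 + (4 - 1*3)) = -622/√(9 + (4 - 3)) = -622/√(9 + 1) = -622*√10/10 = -311*√10/5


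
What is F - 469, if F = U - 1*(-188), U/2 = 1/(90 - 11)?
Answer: -22197/79 ≈ -280.97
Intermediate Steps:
U = 2/79 (U = 2/(90 - 11) = 2/79 ≈ 0.025316)
F = 14854/79 (F = 2/79 - 1*(-188) = 2/79 + 188 = 14854/79 ≈ 188.03)
F - 469 = 14854/79 - 469 = -22197/79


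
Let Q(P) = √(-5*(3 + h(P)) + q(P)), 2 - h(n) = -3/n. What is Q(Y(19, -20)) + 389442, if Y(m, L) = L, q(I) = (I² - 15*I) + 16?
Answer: 389442 + √2767/2 ≈ 3.8947e+5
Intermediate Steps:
h(n) = 2 + 3/n (h(n) = 2 - (-3)/n = 2 + 3/n)
q(I) = 16 + I² - 15*I
Q(P) = √(-9 + P² - 15*P - 15/P) (Q(P) = √(-5*(3 + (2 + 3/P)) + (16 + P² - 15*P)) = √(-5*(5 + 3/P) + (16 + P² - 15*P)) = √((-25 - 15/P) + (16 + P² - 15*P)) = √(-9 + P² - 15*P - 15/P))
Q(Y(19, -20)) + 389442 = √(-9 + (-20)² - 15*(-20) - 15/(-20)) + 389442 = √(-9 + 400 + 300 - 15*(-1/20)) + 389442 = √(-9 + 400 + 300 + ¾) + 389442 = √(2767/4) + 389442 = √2767/2 + 389442 = 389442 + √2767/2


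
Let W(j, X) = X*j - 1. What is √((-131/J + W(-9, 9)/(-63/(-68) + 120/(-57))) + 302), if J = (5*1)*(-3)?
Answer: √198474230235/22845 ≈ 19.501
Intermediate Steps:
J = -15 (J = 5*(-3) = -15)
W(j, X) = -1 + X*j
√((-131/J + W(-9, 9)/(-63/(-68) + 120/(-57))) + 302) = √((-131/(-15) + (-1 + 9*(-9))/(-63/(-68) + 120/(-57))) + 302) = √((-131*(-1/15) + (-1 - 81)/(-63*(-1/68) + 120*(-1/57))) + 302) = √((131/15 - 82/(63/68 - 40/19)) + 302) = √((131/15 - 82/(-1523/1292)) + 302) = √((131/15 - 82*(-1292/1523)) + 302) = √((131/15 + 105944/1523) + 302) = √(1788673/22845 + 302) = √(8687863/22845) = √198474230235/22845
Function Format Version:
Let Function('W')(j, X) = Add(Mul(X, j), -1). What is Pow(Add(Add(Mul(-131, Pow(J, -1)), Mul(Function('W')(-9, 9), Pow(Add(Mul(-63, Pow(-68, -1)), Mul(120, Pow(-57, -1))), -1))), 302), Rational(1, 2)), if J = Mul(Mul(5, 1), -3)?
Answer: Mul(Rational(1, 22845), Pow(198474230235, Rational(1, 2))) ≈ 19.501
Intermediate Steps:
J = -15 (J = Mul(5, -3) = -15)
Function('W')(j, X) = Add(-1, Mul(X, j))
Pow(Add(Add(Mul(-131, Pow(J, -1)), Mul(Function('W')(-9, 9), Pow(Add(Mul(-63, Pow(-68, -1)), Mul(120, Pow(-57, -1))), -1))), 302), Rational(1, 2)) = Pow(Add(Add(Mul(-131, Pow(-15, -1)), Mul(Add(-1, Mul(9, -9)), Pow(Add(Mul(-63, Pow(-68, -1)), Mul(120, Pow(-57, -1))), -1))), 302), Rational(1, 2)) = Pow(Add(Add(Mul(-131, Rational(-1, 15)), Mul(Add(-1, -81), Pow(Add(Mul(-63, Rational(-1, 68)), Mul(120, Rational(-1, 57))), -1))), 302), Rational(1, 2)) = Pow(Add(Add(Rational(131, 15), Mul(-82, Pow(Add(Rational(63, 68), Rational(-40, 19)), -1))), 302), Rational(1, 2)) = Pow(Add(Add(Rational(131, 15), Mul(-82, Pow(Rational(-1523, 1292), -1))), 302), Rational(1, 2)) = Pow(Add(Add(Rational(131, 15), Mul(-82, Rational(-1292, 1523))), 302), Rational(1, 2)) = Pow(Add(Add(Rational(131, 15), Rational(105944, 1523)), 302), Rational(1, 2)) = Pow(Add(Rational(1788673, 22845), 302), Rational(1, 2)) = Pow(Rational(8687863, 22845), Rational(1, 2)) = Mul(Rational(1, 22845), Pow(198474230235, Rational(1, 2)))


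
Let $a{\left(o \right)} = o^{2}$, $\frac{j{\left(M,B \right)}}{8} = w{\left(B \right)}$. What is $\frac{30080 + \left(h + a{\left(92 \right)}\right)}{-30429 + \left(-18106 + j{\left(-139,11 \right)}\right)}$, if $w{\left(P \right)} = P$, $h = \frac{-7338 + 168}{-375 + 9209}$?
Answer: $- \frac{56748421}{71330133} \approx -0.79557$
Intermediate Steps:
$h = - \frac{3585}{4417}$ ($h = - \frac{7170}{8834} = \left(-7170\right) \frac{1}{8834} = - \frac{3585}{4417} \approx -0.81164$)
$j{\left(M,B \right)} = 8 B$
$\frac{30080 + \left(h + a{\left(92 \right)}\right)}{-30429 + \left(-18106 + j{\left(-139,11 \right)}\right)} = \frac{30080 - \left(\frac{3585}{4417} - 92^{2}\right)}{-30429 + \left(-18106 + 8 \cdot 11\right)} = \frac{30080 + \left(- \frac{3585}{4417} + 8464\right)}{-30429 + \left(-18106 + 88\right)} = \frac{30080 + \frac{37381903}{4417}}{-30429 - 18018} = \frac{170245263}{4417 \left(-48447\right)} = \frac{170245263}{4417} \left(- \frac{1}{48447}\right) = - \frac{56748421}{71330133}$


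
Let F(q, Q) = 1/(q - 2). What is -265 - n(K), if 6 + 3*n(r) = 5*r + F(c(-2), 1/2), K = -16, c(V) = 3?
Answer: -710/3 ≈ -236.67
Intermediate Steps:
F(q, Q) = 1/(-2 + q)
n(r) = -5/3 + 5*r/3 (n(r) = -2 + (5*r + 1/(-2 + 3))/3 = -2 + (5*r + 1/1)/3 = -2 + (5*r + 1)/3 = -2 + (1 + 5*r)/3 = -2 + (⅓ + 5*r/3) = -5/3 + 5*r/3)
-265 - n(K) = -265 - (-5/3 + (5/3)*(-16)) = -265 - (-5/3 - 80/3) = -265 - 1*(-85/3) = -265 + 85/3 = -710/3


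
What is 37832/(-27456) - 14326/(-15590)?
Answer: -12279139/26752440 ≈ -0.45899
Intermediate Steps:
37832/(-27456) - 14326/(-15590) = 37832*(-1/27456) - 14326*(-1/15590) = -4729/3432 + 7163/7795 = -12279139/26752440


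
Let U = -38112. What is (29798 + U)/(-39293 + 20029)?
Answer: 4157/9632 ≈ 0.43158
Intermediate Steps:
(29798 + U)/(-39293 + 20029) = (29798 - 38112)/(-39293 + 20029) = -8314/(-19264) = -8314*(-1/19264) = 4157/9632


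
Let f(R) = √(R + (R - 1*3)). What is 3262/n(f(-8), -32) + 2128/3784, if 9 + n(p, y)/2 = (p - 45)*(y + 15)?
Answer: 66974110/24812161 + 27727*I*√19/577027 ≈ 2.6992 + 0.20945*I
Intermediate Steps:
f(R) = √(-3 + 2*R) (f(R) = √(R + (R - 3)) = √(R + (-3 + R)) = √(-3 + 2*R))
n(p, y) = -18 + 2*(-45 + p)*(15 + y) (n(p, y) = -18 + 2*((p - 45)*(y + 15)) = -18 + 2*((-45 + p)*(15 + y)) = -18 + 2*(-45 + p)*(15 + y))
3262/n(f(-8), -32) + 2128/3784 = 3262/(-1368 - 90*(-32) + 30*√(-3 + 2*(-8)) + 2*√(-3 + 2*(-8))*(-32)) + 2128/3784 = 3262/(-1368 + 2880 + 30*√(-3 - 16) + 2*√(-3 - 16)*(-32)) + 2128*(1/3784) = 3262/(-1368 + 2880 + 30*√(-19) + 2*√(-19)*(-32)) + 266/473 = 3262/(-1368 + 2880 + 30*(I*√19) + 2*(I*√19)*(-32)) + 266/473 = 3262/(-1368 + 2880 + 30*I*√19 - 64*I*√19) + 266/473 = 3262/(1512 - 34*I*√19) + 266/473 = 266/473 + 3262/(1512 - 34*I*√19)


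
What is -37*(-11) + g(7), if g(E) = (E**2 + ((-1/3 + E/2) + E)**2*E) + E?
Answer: 42715/36 ≈ 1186.5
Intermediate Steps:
g(E) = E + E**2 + E*(-1/3 + 3*E/2)**2 (g(E) = (E**2 + ((-1*1/3 + E*(1/2)) + E)**2*E) + E = (E**2 + ((-1/3 + E/2) + E)**2*E) + E = (E**2 + (-1/3 + 3*E/2)**2*E) + E = (E**2 + E*(-1/3 + 3*E/2)**2) + E = E + E**2 + E*(-1/3 + 3*E/2)**2)
-37*(-11) + g(7) = -37*(-11) + (1/36)*7*(40 + 81*7**2) = 407 + (1/36)*7*(40 + 81*49) = 407 + (1/36)*7*(40 + 3969) = 407 + (1/36)*7*4009 = 407 + 28063/36 = 42715/36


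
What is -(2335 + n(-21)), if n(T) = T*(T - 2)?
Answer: -2818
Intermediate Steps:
n(T) = T*(-2 + T)
-(2335 + n(-21)) = -(2335 - 21*(-2 - 21)) = -(2335 - 21*(-23)) = -(2335 + 483) = -1*2818 = -2818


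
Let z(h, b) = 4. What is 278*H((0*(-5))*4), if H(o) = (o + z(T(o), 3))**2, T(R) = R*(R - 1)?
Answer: 4448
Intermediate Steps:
T(R) = R*(-1 + R)
H(o) = (4 + o)**2 (H(o) = (o + 4)**2 = (4 + o)**2)
278*H((0*(-5))*4) = 278*(4 + (0*(-5))*4)**2 = 278*(4 + 0*4)**2 = 278*(4 + 0)**2 = 278*4**2 = 278*16 = 4448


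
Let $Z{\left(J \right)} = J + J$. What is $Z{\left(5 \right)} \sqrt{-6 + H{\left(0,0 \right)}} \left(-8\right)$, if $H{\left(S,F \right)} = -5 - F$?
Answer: $- 80 i \sqrt{11} \approx - 265.33 i$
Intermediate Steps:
$Z{\left(J \right)} = 2 J$
$Z{\left(5 \right)} \sqrt{-6 + H{\left(0,0 \right)}} \left(-8\right) = 2 \cdot 5 \sqrt{-6 - 5} \left(-8\right) = 10 \sqrt{-6 + \left(-5 + 0\right)} \left(-8\right) = 10 \sqrt{-6 - 5} \left(-8\right) = 10 \sqrt{-11} \left(-8\right) = 10 i \sqrt{11} \left(-8\right) = - 80 i \sqrt{11}$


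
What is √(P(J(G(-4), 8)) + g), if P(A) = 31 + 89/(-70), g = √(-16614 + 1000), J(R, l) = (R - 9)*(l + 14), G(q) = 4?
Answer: √(145670 + 4900*I*√15614)/70 ≈ 8.893 + 7.0255*I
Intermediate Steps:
J(R, l) = (-9 + R)*(14 + l)
g = I*√15614 (g = √(-15614) = I*√15614 ≈ 124.96*I)
P(A) = 2081/70 (P(A) = 31 + 89*(-1/70) = 31 - 89/70 = 2081/70)
√(P(J(G(-4), 8)) + g) = √(2081/70 + I*√15614)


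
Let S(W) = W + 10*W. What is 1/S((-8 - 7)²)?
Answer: 1/2475 ≈ 0.00040404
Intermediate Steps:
S(W) = 11*W
1/S((-8 - 7)²) = 1/(11*(-8 - 7)²) = 1/(11*(-15)²) = 1/(11*225) = 1/2475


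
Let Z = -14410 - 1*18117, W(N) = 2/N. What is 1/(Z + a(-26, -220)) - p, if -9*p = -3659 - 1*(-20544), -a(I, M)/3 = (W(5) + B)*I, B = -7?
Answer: 2789553920/1486881 ≈ 1876.1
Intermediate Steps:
a(I, M) = 99*I/5 (a(I, M) = -3*(2/5 - 7)*I = -(-99)*I/5 = 99*I/5)
Z = -32527 (Z = -14410 - 18117 = -32527)
p = -16885/9 (p = -(-3659 - 1*(-20544))/9 = -(-3659 + 20544)/9 = -1/9*16885 = -16885/9 ≈ -1876.1)
1/(Z + a(-26, -220)) - p = 1/(-32527 + (99/5)*(-26)) - 1*(-16885/9) = 1/(-32527 - 2574/5) + 16885/9 = 1/(-165209/5) + 16885/9 = -5/165209 + 16885/9 = 2789553920/1486881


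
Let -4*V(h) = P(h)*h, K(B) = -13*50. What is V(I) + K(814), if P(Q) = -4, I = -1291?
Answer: -1941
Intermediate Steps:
K(B) = -650
V(h) = h (V(h) = -(-1)*h = h)
V(I) + K(814) = -1291 - 650 = -1941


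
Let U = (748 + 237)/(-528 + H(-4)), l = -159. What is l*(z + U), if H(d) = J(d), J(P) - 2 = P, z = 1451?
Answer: -460827/2 ≈ -2.3041e+5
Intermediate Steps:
J(P) = 2 + P
H(d) = 2 + d
U = -197/106 (U = (748 + 237)/(-528 + (2 - 4)) = 985/(-528 - 2) = 985/(-530) = 985*(-1/530) = -197/106 ≈ -1.8585)
l*(z + U) = -159*(1451 - 197/106) = -159*153609/106 = -460827/2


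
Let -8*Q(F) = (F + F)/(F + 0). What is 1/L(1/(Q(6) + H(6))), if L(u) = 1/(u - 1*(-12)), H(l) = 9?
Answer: 424/35 ≈ 12.114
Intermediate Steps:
Q(F) = -1/4 (Q(F) = -(F + F)/(8*(F + 0)) = -2*F/(8*F) = -1/8*2 = -1/4)
L(u) = 1/(12 + u) (L(u) = 1/(u + 12) = 1/(12 + u))
1/L(1/(Q(6) + H(6))) = 1/(1/(12 + 1/(-1/4 + 9))) = 1/(1/(12 + 1/(35/4))) = 1/(1/(12 + 4/35)) = 1/(1/(424/35)) = 1/(35/424) = 424/35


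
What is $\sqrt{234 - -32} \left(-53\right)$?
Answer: $- 53 \sqrt{266} \approx -864.4$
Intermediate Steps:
$\sqrt{234 - -32} \left(-53\right) = \sqrt{234 + \left(-110 + 142\right)} \left(-53\right) = \sqrt{234 + 32} \left(-53\right) = \sqrt{266} \left(-53\right) = - 53 \sqrt{266}$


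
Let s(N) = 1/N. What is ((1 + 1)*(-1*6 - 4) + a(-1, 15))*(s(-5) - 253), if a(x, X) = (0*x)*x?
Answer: 5064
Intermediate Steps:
a(x, X) = 0 (a(x, X) = 0*x = 0)
((1 + 1)*(-1*6 - 4) + a(-1, 15))*(s(-5) - 253) = ((1 + 1)*(-1*6 - 4) + 0)*(1/(-5) - 253) = (2*(-6 - 4) + 0)*(-⅕ - 253) = (2*(-10) + 0)*(-1266/5) = (-20 + 0)*(-1266/5) = -20*(-1266/5) = 5064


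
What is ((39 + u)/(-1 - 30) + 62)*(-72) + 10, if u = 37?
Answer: -132602/31 ≈ -4277.5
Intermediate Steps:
((39 + u)/(-1 - 30) + 62)*(-72) + 10 = ((39 + 37)/(-1 - 30) + 62)*(-72) + 10 = (76/(-31) + 62)*(-72) + 10 = (76*(-1/31) + 62)*(-72) + 10 = (-76/31 + 62)*(-72) + 10 = (1846/31)*(-72) + 10 = -132912/31 + 10 = -132602/31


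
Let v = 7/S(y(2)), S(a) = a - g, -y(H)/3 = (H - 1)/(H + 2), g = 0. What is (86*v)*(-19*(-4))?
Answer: -183008/3 ≈ -61003.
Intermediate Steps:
y(H) = -3*(-1 + H)/(2 + H) (y(H) = -3*(H - 1)/(H + 2) = -3*(-1 + H)/(2 + H))
S(a) = a (S(a) = a - 1*0 = a + 0 = a)
v = -28/3 (v = 7/((3*(1 - 1*2)/(2 + 2))) = 7/((3*(1 - 2)/4)) = 7/((3*(1/4)*(-1))) = 7/(-3/4) = 7*(-4/3) = -28/3 ≈ -9.3333)
(86*v)*(-19*(-4)) = (86*(-28/3))*(-19*(-4)) = -2408/3*76 = -183008/3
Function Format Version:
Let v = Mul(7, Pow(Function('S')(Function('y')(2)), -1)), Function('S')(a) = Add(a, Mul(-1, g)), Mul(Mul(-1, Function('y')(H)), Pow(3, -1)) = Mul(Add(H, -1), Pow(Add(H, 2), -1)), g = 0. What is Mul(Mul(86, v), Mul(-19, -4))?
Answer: Rational(-183008, 3) ≈ -61003.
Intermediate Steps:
Function('y')(H) = Mul(-3, Pow(Add(2, H), -1), Add(-1, H)) (Function('y')(H) = Mul(-3, Mul(Add(H, -1), Pow(Add(H, 2), -1))) = Mul(-3, Mul(Add(-1, H), Pow(Add(2, H), -1))) = Mul(-3, Mul(Pow(Add(2, H), -1), Add(-1, H))) = Mul(-3, Pow(Add(2, H), -1), Add(-1, H)))
Function('S')(a) = a (Function('S')(a) = Add(a, Mul(-1, 0)) = Add(a, 0) = a)
v = Rational(-28, 3) (v = Mul(7, Pow(Mul(3, Pow(Add(2, 2), -1), Add(1, Mul(-1, 2))), -1)) = Mul(7, Pow(Mul(3, Pow(4, -1), Add(1, -2)), -1)) = Mul(7, Pow(Mul(3, Rational(1, 4), -1), -1)) = Mul(7, Pow(Rational(-3, 4), -1)) = Mul(7, Rational(-4, 3)) = Rational(-28, 3) ≈ -9.3333)
Mul(Mul(86, v), Mul(-19, -4)) = Mul(Mul(86, Rational(-28, 3)), Mul(-19, -4)) = Mul(Rational(-2408, 3), 76) = Rational(-183008, 3)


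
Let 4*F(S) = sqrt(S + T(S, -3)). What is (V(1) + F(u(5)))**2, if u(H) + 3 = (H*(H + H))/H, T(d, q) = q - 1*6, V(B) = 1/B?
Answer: (4 + I*sqrt(2))**2/16 ≈ 0.875 + 0.70711*I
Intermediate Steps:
T(d, q) = -6 + q (T(d, q) = q - 6 = -6 + q)
u(H) = -3 + 2*H (u(H) = -3 + (H*(H + H))/H = -3 + (H*(2*H))/H = -3 + (2*H**2)/H = -3 + 2*H)
F(S) = sqrt(-9 + S)/4 (F(S) = sqrt(S + (-6 - 3))/4 = sqrt(S - 9)/4 = sqrt(-9 + S)/4)
(V(1) + F(u(5)))**2 = (1/1 + sqrt(-9 + (-3 + 2*5))/4)**2 = (1 + sqrt(-9 + (-3 + 10))/4)**2 = (1 + sqrt(-9 + 7)/4)**2 = (1 + sqrt(-2)/4)**2 = (1 + (I*sqrt(2))/4)**2 = (1 + I*sqrt(2)/4)**2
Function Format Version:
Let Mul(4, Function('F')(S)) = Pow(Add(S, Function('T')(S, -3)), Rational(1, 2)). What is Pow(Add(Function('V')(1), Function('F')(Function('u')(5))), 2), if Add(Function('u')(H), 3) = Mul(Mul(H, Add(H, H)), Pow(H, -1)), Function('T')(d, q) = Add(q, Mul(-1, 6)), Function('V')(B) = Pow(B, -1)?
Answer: Mul(Rational(1, 16), Pow(Add(4, Mul(I, Pow(2, Rational(1, 2)))), 2)) ≈ Add(0.87500, Mul(0.70711, I))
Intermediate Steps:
Function('T')(d, q) = Add(-6, q) (Function('T')(d, q) = Add(q, -6) = Add(-6, q))
Function('u')(H) = Add(-3, Mul(2, H)) (Function('u')(H) = Add(-3, Mul(Mul(H, Add(H, H)), Pow(H, -1))) = Add(-3, Mul(Mul(H, Mul(2, H)), Pow(H, -1))) = Add(-3, Mul(Mul(2, Pow(H, 2)), Pow(H, -1))) = Add(-3, Mul(2, H)))
Function('F')(S) = Mul(Rational(1, 4), Pow(Add(-9, S), Rational(1, 2))) (Function('F')(S) = Mul(Rational(1, 4), Pow(Add(S, Add(-6, -3)), Rational(1, 2))) = Mul(Rational(1, 4), Pow(Add(S, -9), Rational(1, 2))) = Mul(Rational(1, 4), Pow(Add(-9, S), Rational(1, 2))))
Pow(Add(Function('V')(1), Function('F')(Function('u')(5))), 2) = Pow(Add(Pow(1, -1), Mul(Rational(1, 4), Pow(Add(-9, Add(-3, Mul(2, 5))), Rational(1, 2)))), 2) = Pow(Add(1, Mul(Rational(1, 4), Pow(Add(-9, Add(-3, 10)), Rational(1, 2)))), 2) = Pow(Add(1, Mul(Rational(1, 4), Pow(Add(-9, 7), Rational(1, 2)))), 2) = Pow(Add(1, Mul(Rational(1, 4), Pow(-2, Rational(1, 2)))), 2) = Pow(Add(1, Mul(Rational(1, 4), Mul(I, Pow(2, Rational(1, 2))))), 2) = Pow(Add(1, Mul(Rational(1, 4), I, Pow(2, Rational(1, 2)))), 2)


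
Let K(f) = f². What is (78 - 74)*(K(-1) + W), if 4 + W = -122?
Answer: -500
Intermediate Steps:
W = -126 (W = -4 - 122 = -126)
(78 - 74)*(K(-1) + W) = (78 - 74)*((-1)² - 126) = 4*(1 - 126) = 4*(-125) = -500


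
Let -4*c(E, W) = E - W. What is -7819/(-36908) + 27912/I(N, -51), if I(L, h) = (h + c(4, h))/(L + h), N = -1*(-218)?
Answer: -688155607007/9559172 ≈ -71989.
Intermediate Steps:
c(E, W) = -E/4 + W/4 (c(E, W) = -(E - W)/4 = -E/4 + W/4)
N = 218
I(L, h) = (-1 + 5*h/4)/(L + h) (I(L, h) = (h + (-¼*4 + h/4))/(L + h) = (h + (-1 + h/4))/(L + h) = (-1 + 5*h/4)/(L + h))
-7819/(-36908) + 27912/I(N, -51) = -7819/(-36908) + 27912/(((-1 + (5/4)*(-51))/(218 - 51))) = -7819*(-1/36908) + 27912/(((-1 - 255/4)/167)) = 7819/36908 + 27912/(((1/167)*(-259/4))) = 7819/36908 + 27912/(-259/668) = 7819/36908 + 27912*(-668/259) = 7819/36908 - 18645216/259 = -688155607007/9559172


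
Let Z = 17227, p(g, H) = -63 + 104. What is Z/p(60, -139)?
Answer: 17227/41 ≈ 420.17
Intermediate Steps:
p(g, H) = 41
Z/p(60, -139) = 17227/41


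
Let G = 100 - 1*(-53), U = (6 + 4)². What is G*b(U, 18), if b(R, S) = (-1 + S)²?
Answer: 44217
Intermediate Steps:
U = 100 (U = 10² = 100)
G = 153 (G = 100 + 53 = 153)
G*b(U, 18) = 153*(-1 + 18)² = 153*17² = 153*289 = 44217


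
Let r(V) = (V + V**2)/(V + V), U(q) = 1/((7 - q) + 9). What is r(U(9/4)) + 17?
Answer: 1929/110 ≈ 17.536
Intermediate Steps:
U(q) = 1/(16 - q)
r(V) = (V + V**2)/(2*V) (r(V) = (V + V**2)/((2*V)) = (V + V**2)*(1/(2*V)) = (V + V**2)/(2*V))
r(U(9/4)) + 17 = (1/2 + (-1/(-16 + 9/4))/2) + 17 = (1/2 + (-1/(-55/4))/2) + 17 = (1/2 + (-1*(-4/55))/2) + 17 = (1/2 + (1/2)*(4/55)) + 17 = (1/2 + 2/55) + 17 = 59/110 + 17 = 1929/110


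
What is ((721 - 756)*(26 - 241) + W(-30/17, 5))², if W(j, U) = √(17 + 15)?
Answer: 56625657 + 60200*√2 ≈ 5.6711e+7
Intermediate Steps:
W(j, U) = 4*√2 (W(j, U) = √32 = 4*√2)
((721 - 756)*(26 - 241) + W(-30/17, 5))² = ((721 - 756)*(26 - 241) + 4*√2)² = (-35*(-215) + 4*√2)² = (7525 + 4*√2)²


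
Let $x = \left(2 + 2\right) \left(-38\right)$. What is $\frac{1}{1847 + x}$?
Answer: $\frac{1}{1695} \approx 0.00058997$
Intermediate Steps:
$x = -152$ ($x = 4 \left(-38\right) = -152$)
$\frac{1}{1847 + x} = \frac{1}{1847 - 152} = \frac{1}{1695}$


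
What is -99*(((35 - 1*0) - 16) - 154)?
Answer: 13365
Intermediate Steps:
-99*(((35 - 1*0) - 16) - 154) = -99*(((35 + 0) - 16) - 154) = -99*((35 - 16) - 154) = -99*(19 - 154) = -99*(-135) = 13365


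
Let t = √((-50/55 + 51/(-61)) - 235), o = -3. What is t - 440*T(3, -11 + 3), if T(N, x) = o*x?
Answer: -10560 + 2*I*√26648094/671 ≈ -10560.0 + 15.387*I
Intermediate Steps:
T(N, x) = -3*x
t = 2*I*√26648094/671 (t = √((-50*1/55 + 51*(-1/61)) - 235) = √((-10/11 - 51/61) - 235) = √(-1171/671 - 235) = √(-158856/671) = 2*I*√26648094/671 ≈ 15.387*I)
t - 440*T(3, -11 + 3) = 2*I*√26648094/671 - (-1320)*(-11 + 3) = 2*I*√26648094/671 - (-1320)*(-8) = 2*I*√26648094/671 - 440*24 = 2*I*√26648094/671 - 10560 = -10560 + 2*I*√26648094/671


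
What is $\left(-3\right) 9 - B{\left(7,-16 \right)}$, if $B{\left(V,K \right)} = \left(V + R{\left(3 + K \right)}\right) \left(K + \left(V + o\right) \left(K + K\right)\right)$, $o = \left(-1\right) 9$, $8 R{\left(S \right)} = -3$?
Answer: $-345$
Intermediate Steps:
$R{\left(S \right)} = - \frac{3}{8}$ ($R{\left(S \right)} = \frac{1}{8} \left(-3\right) = - \frac{3}{8}$)
$o = -9$
$B{\left(V,K \right)} = \left(- \frac{3}{8} + V\right) \left(K + 2 K \left(-9 + V\right)\right)$ ($B{\left(V,K \right)} = \left(V - \frac{3}{8}\right) \left(K + \left(V - 9\right) \left(K + K\right)\right) = \left(- \frac{3}{8} + V\right) \left(K + \left(-9 + V\right) 2 K\right) = \left(- \frac{3}{8} + V\right) \left(K + 2 K \left(-9 + V\right)\right)$)
$\left(-3\right) 9 - B{\left(7,-16 \right)} = \left(-3\right) 9 - \frac{1}{8} \left(-16\right) \left(51 - 994 + 16 \cdot 7^{2}\right) = -27 - \frac{1}{8} \left(-16\right) \left(51 - 994 + 16 \cdot 49\right) = -27 - \frac{1}{8} \left(-16\right) \left(51 - 994 + 784\right) = -27 - \frac{1}{8} \left(-16\right) \left(-159\right) = -27 - 318 = -345$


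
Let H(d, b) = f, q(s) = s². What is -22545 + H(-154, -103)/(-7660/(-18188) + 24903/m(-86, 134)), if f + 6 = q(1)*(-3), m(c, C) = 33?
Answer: -851428427193/37765712 ≈ -22545.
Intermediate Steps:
f = -9 (f = -6 + 1²*(-3) = -6 + 1*(-3) = -6 - 3 = -9)
H(d, b) = -9
-22545 + H(-154, -103)/(-7660/(-18188) + 24903/m(-86, 134)) = -22545 - 9/(-7660/(-18188) + 24903/33) = -22545 - 9/(-7660*(-1/18188) + 24903*(1/33)) = -22545 - 9/(1915/4547 + 8301/11) = -22545 - 9/37765712/50017 = -22545 - 9*50017/37765712 = -22545 - 450153/37765712 = -851428427193/37765712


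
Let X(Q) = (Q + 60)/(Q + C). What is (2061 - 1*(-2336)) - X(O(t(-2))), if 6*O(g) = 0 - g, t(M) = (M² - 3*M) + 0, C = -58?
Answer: 787238/179 ≈ 4398.0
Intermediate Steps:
t(M) = M² - 3*M
O(g) = -g/6 (O(g) = (0 - g)/6 = (-g)/6 = -g/6)
X(Q) = (60 + Q)/(-58 + Q) (X(Q) = (Q + 60)/(Q - 58) = (60 + Q)/(-58 + Q))
(2061 - 1*(-2336)) - X(O(t(-2))) = (2061 - 1*(-2336)) - (60 - (-1)*(-3 - 2)/3)/(-58 - (-1)*(-3 - 2)/3) = (2061 + 2336) - (60 - (-1)*(-5)/3)/(-58 - (-1)*(-5)/3) = 4397 - (60 - ⅙*10)/(-58 - ⅙*10) = 4397 - (60 - 5/3)/(-58 - 5/3) = 4397 - 175/((-179/3)*3) = 4397 - (-3)*175/(179*3) = 4397 - 1*(-175/179) = 4397 + 175/179 = 787238/179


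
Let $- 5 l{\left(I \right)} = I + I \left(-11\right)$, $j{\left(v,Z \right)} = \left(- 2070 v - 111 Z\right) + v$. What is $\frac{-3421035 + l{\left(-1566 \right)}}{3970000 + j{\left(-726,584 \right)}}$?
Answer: $- \frac{3424167}{5407270} \approx -0.63325$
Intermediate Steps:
$j{\left(v,Z \right)} = - 2069 v - 111 Z$
$l{\left(I \right)} = 2 I$ ($l{\left(I \right)} = - \frac{I + I \left(-11\right)}{5} = - \frac{I - 11 I}{5} = - \frac{\left(-10\right) I}{5} = 2 I$)
$\frac{-3421035 + l{\left(-1566 \right)}}{3970000 + j{\left(-726,584 \right)}} = \frac{-3421035 + 2 \left(-1566\right)}{3970000 - -1437270} = \frac{-3421035 - 3132}{3970000 + \left(1502094 - 64824\right)} = - \frac{3424167}{3970000 + 1437270} = - \frac{3424167}{5407270}$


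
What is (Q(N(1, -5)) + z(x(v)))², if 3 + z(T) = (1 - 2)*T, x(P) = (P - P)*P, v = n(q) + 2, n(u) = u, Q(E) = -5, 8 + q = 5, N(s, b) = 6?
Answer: 64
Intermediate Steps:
q = -3 (q = -8 + 5 = -3)
v = -1 (v = -3 + 2 = -1)
x(P) = 0 (x(P) = 0*P = 0)
z(T) = -3 - T (z(T) = -3 + (1 - 2)*T = -3 - T)
(Q(N(1, -5)) + z(x(v)))² = (-5 + (-3 - 1*0))² = (-5 + (-3 + 0))² = (-5 - 3)² = (-8)² = 64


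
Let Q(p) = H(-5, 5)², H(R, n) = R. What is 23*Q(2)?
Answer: 575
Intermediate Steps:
Q(p) = 25 (Q(p) = (-5)² = 25)
23*Q(2) = 23*25 = 575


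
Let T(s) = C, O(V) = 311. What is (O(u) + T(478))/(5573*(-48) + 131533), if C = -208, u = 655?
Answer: -103/135971 ≈ -0.00075751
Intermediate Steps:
T(s) = -208
(O(u) + T(478))/(5573*(-48) + 131533) = (311 - 208)/(5573*(-48) + 131533) = 103/(-267504 + 131533) = 103/(-135971) = 103*(-1/135971) = -103/135971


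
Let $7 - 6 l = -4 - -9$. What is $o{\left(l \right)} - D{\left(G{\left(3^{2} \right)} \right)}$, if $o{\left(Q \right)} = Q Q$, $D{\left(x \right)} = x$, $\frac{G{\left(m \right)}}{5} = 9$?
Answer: $- \frac{404}{9} \approx -44.889$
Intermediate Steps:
$G{\left(m \right)} = 45$ ($G{\left(m \right)} = 5 \cdot 9 = 45$)
$l = \frac{1}{3}$ ($l = \frac{7}{6} - \frac{-4 - -9}{6} = \frac{7}{6} - \frac{-4 + 9}{6} = \frac{7}{6} - \frac{5}{6} = \frac{1}{3} \approx 0.33333$)
$o{\left(Q \right)} = Q^{2}$
$o{\left(l \right)} - D{\left(G{\left(3^{2} \right)} \right)} = \left(\frac{1}{3}\right)^{2} - 45 = \frac{1}{9} - 45 = - \frac{404}{9}$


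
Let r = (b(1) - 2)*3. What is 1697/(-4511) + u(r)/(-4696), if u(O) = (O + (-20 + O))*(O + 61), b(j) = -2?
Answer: 439151/5295914 ≈ 0.082923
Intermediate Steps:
r = -12 (r = (-2 - 2)*3 = -4*3 = -12)
u(O) = (-20 + 2*O)*(61 + O)
1697/(-4511) + u(r)/(-4696) = 1697/(-4511) + (-1220 + 2*(-12)**2 + 102*(-12))/(-4696) = 1697*(-1/4511) + (-1220 + 2*144 - 1224)*(-1/4696) = -1697/4511 + (-1220 + 288 - 1224)*(-1/4696) = -1697/4511 - 2156*(-1/4696) = -1697/4511 + 539/1174 = 439151/5295914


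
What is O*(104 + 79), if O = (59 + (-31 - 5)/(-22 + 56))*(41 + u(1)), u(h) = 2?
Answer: 7750965/17 ≈ 4.5594e+5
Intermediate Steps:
O = 42355/17 (O = (59 + (-31 - 5)/(-22 + 56))*(41 + 2) = (59 - 36/34)*43 = (59 - 36*1/34)*43 = (59 - 18/17)*43 = (985/17)*43 = 42355/17 ≈ 2491.5)
O*(104 + 79) = 42355*(104 + 79)/17 = (42355/17)*183 = 7750965/17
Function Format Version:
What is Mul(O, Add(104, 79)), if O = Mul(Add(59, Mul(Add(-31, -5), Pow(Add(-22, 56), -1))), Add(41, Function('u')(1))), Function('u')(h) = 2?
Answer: Rational(7750965, 17) ≈ 4.5594e+5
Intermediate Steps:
O = Rational(42355, 17) (O = Mul(Add(59, Mul(Add(-31, -5), Pow(Add(-22, 56), -1))), Add(41, 2)) = Mul(Add(59, Mul(-36, Pow(34, -1))), 43) = Mul(Add(59, Mul(-36, Rational(1, 34))), 43) = Mul(Add(59, Rational(-18, 17)), 43) = Mul(Rational(985, 17), 43) = Rational(42355, 17) ≈ 2491.5)
Mul(O, Add(104, 79)) = Mul(Rational(42355, 17), Add(104, 79)) = Mul(Rational(42355, 17), 183) = Rational(7750965, 17)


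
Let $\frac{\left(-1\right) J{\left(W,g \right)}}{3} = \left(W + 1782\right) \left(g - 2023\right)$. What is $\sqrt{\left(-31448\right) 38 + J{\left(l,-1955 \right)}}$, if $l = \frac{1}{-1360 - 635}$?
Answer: $\frac{\sqrt{8876056299530}}{665} \approx 4480.1$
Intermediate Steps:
$l = - \frac{1}{1995}$ ($l = \frac{1}{-1995} = - \frac{1}{1995} \approx -0.00050125$)
$J{\left(W,g \right)} = - 3 \left(-2023 + g\right) \left(1782 + W\right)$ ($J{\left(W,g \right)} = - 3 \left(W + 1782\right) \left(g - 2023\right) = - 3 \left(1782 + W\right) \left(-2023 + g\right) = - 3 \left(-2023 + g\right) \left(1782 + W\right)$)
$\sqrt{\left(-31448\right) 38 + J{\left(l,-1955 \right)}} = \sqrt{\left(-31448\right) 38 + \left(10814958 - -10451430 + 6069 \left(- \frac{1}{1995}\right) - \left(- \frac{1}{665}\right) \left(-1955\right)\right)} = \sqrt{-1195024 + \left(10814958 + 10451430 - \frac{289}{95} - \frac{391}{133}\right)} = \sqrt{-1195024 + \frac{14142144042}{665}} = \sqrt{\frac{13347453082}{665}} = \frac{\sqrt{8876056299530}}{665}$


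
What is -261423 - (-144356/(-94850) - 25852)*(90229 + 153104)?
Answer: 298303864381251/47425 ≈ 6.2900e+9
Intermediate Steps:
-261423 - (-144356/(-94850) - 25852)*(90229 + 153104) = -261423 - (-144356*(-1/94850) - 25852)*243333 = -261423 - (72178/47425 - 25852)*243333 = -261423 - (-1225958922)*243333/47425 = -261423 - 1*(-298316262367026/47425) = -261423 + 298316262367026/47425 = 298303864381251/47425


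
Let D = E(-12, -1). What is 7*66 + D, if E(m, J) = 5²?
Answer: 487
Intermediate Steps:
E(m, J) = 25
D = 25
7*66 + D = 7*66 + 25 = 462 + 25 = 487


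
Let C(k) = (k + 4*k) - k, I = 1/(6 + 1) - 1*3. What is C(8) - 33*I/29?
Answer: 7156/203 ≈ 35.251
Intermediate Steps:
I = -20/7 (I = 1/7 - 3 = ⅐ - 3 = -20/7 ≈ -2.8571)
C(k) = 4*k (C(k) = 5*k - k = 4*k)
C(8) - 33*I/29 = 4*8 - (-660)/(7*29) = 32 - (-660)/(7*29) = 32 - 33*(-20/203) = 32 + 660/203 = 7156/203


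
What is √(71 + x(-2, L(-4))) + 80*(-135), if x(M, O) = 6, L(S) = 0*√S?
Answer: -10800 + √77 ≈ -10791.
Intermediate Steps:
L(S) = 0
√(71 + x(-2, L(-4))) + 80*(-135) = √(71 + 6) + 80*(-135) = √77 - 10800 = -10800 + √77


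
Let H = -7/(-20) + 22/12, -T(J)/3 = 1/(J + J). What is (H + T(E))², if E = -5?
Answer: 22201/3600 ≈ 6.1669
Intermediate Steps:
T(J) = -3/(2*J) (T(J) = -3/(J + J) = -3*1/(2*J) = -3/(2*J))
H = 131/60 (H = -7*(-1/20) + 22*(1/12) = 7/20 + 11/6 = 131/60 ≈ 2.1833)
(H + T(E))² = (131/60 - 3/2/(-5))² = (131/60 - 3/2*(-⅕))² = (131/60 + 3/10)² = (149/60)² = 22201/3600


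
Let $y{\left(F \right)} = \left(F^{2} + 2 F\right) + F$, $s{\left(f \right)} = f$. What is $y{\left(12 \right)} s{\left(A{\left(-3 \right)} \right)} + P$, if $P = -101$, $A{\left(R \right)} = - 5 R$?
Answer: $2599$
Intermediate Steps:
$y{\left(F \right)} = F^{2} + 3 F$
$y{\left(12 \right)} s{\left(A{\left(-3 \right)} \right)} + P = 12 \left(3 + 12\right) \left(\left(-5\right) \left(-3\right)\right) - 101 = 12 \cdot 15 \cdot 15 - 101 = 180 \cdot 15 - 101 = 2700 - 101 = 2599$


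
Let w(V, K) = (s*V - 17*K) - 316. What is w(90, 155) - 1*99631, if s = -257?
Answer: -125712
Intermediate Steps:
w(V, K) = -316 - 257*V - 17*K (w(V, K) = (-257*V - 17*K) - 316 = -316 - 257*V - 17*K)
w(90, 155) - 1*99631 = (-316 - 257*90 - 17*155) - 1*99631 = (-316 - 23130 - 2635) - 99631 = -26081 - 99631 = -125712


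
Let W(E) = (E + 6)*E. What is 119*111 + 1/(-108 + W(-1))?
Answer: 1492616/113 ≈ 13209.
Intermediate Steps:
W(E) = E*(6 + E) (W(E) = (6 + E)*E = E*(6 + E))
119*111 + 1/(-108 + W(-1)) = 119*111 + 1/(-108 - (6 - 1)) = 13209 + 1/(-108 - 1*5) = 13209 + 1/(-108 - 5) = 13209 + 1/(-113) = 13209 - 1/113 = 1492616/113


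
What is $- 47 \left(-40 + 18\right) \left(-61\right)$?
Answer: $-63074$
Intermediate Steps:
$- 47 \left(-40 + 18\right) \left(-61\right) = \left(-47\right) \left(-22\right) \left(-61\right) = 1034 \left(-61\right) = -63074$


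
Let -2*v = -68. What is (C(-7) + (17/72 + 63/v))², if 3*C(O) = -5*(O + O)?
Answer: 968267689/1498176 ≈ 646.30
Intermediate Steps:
v = 34 (v = -½*(-68) = 34)
C(O) = -10*O/3 (C(O) = (-5*(O + O))/3 = (-10*O)/3 = -10*O/3)
(C(-7) + (17/72 + 63/v))² = (-10/3*(-7) + (17/72 + 63/34))² = (70/3 + (17*(1/72) + 63*(1/34)))² = (70/3 + (17/72 + 63/34))² = (70/3 + 2557/1224)² = (31117/1224)² = 968267689/1498176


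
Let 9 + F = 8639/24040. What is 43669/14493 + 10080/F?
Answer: -3502919169251/3010500453 ≈ -1163.6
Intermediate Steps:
F = -207721/24040 (F = -9 + 8639/24040 = -207721/24040 ≈ -8.6406)
43669/14493 + 10080/F = 43669/14493 + 10080/(-207721/24040) = 43669*(1/14493) + 10080*(-24040/207721) = 43669/14493 - 242323200/207721 = -3502919169251/3010500453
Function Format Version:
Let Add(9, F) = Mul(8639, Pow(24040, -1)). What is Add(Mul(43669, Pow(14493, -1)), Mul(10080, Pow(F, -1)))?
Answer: Rational(-3502919169251, 3010500453) ≈ -1163.6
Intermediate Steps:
F = Rational(-207721, 24040) (F = Add(-9, Mul(8639, Pow(24040, -1))) = Add(-9, Mul(8639, Rational(1, 24040))) = Add(-9, Rational(8639, 24040)) = Rational(-207721, 24040) ≈ -8.6406)
Add(Mul(43669, Pow(14493, -1)), Mul(10080, Pow(F, -1))) = Add(Mul(43669, Pow(14493, -1)), Mul(10080, Pow(Rational(-207721, 24040), -1))) = Add(Mul(43669, Rational(1, 14493)), Mul(10080, Rational(-24040, 207721))) = Add(Rational(43669, 14493), Rational(-242323200, 207721)) = Rational(-3502919169251, 3010500453)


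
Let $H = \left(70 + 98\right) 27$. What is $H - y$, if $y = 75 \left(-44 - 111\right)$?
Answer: $16161$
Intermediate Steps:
$y = -11625$ ($y = 75 \left(-155\right) = -11625$)
$H = 4536$ ($H = 168 \cdot 27 = 4536$)
$H - y = 4536 - -11625 = 4536 + 11625 = 16161$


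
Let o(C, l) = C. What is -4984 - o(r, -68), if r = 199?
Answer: -5183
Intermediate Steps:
-4984 - o(r, -68) = -4984 - 1*199 = -4984 - 199 = -5183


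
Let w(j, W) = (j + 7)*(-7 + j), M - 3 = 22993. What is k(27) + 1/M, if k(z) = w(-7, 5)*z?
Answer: 1/22996 ≈ 4.3486e-5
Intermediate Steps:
M = 22996 (M = 3 + 22993 = 22996)
w(j, W) = (-7 + j)*(7 + j) (w(j, W) = (7 + j)*(-7 + j) = (-7 + j)*(7 + j))
k(z) = 0 (k(z) = (-49 + (-7)**2)*z = (-49 + 49)*z = 0*z = 0)
k(27) + 1/M = 0 + 1/22996 = 1/22996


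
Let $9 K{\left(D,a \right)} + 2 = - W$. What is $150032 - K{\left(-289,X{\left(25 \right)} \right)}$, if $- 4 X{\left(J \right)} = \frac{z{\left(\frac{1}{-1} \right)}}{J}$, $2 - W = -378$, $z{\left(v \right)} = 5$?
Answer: $\frac{1350670}{9} \approx 1.5007 \cdot 10^{5}$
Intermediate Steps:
$W = 380$ ($W = 2 - -378 = 2 + 378 = 380$)
$X{\left(J \right)} = - \frac{5}{4 J}$ ($X{\left(J \right)} = - \frac{5 \frac{1}{J}}{4} = - \frac{5}{4 J}$)
$K{\left(D,a \right)} = - \frac{382}{9}$ ($K{\left(D,a \right)} = - \frac{2}{9} + \frac{\left(-1\right) 380}{9} = - \frac{2}{9} + \frac{1}{9} \left(-380\right) = - \frac{2}{9} - \frac{380}{9} = - \frac{382}{9}$)
$150032 - K{\left(-289,X{\left(25 \right)} \right)} = 150032 - - \frac{382}{9} = 150032 + \frac{382}{9} = \frac{1350670}{9}$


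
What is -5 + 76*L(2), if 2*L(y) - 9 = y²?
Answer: 489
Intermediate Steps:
L(y) = 9/2 + y²/2
-5 + 76*L(2) = -5 + 76*(9/2 + (½)*2²) = -5 + 76*(9/2 + (½)*4) = -5 + 76*(9/2 + 2) = -5 + 76*(13/2) = -5 + 494 = 489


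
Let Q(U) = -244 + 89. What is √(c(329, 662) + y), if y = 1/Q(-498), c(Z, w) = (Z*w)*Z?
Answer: √1721524396395/155 ≈ 8465.0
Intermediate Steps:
Q(U) = -155
c(Z, w) = w*Z²
y = -1/155 (y = 1/(-155) = -1/155 ≈ -0.0064516)
√(c(329, 662) + y) = √(662*329² - 1/155) = √(662*108241 - 1/155) = √(71655542 - 1/155) = √(11106609009/155) = √1721524396395/155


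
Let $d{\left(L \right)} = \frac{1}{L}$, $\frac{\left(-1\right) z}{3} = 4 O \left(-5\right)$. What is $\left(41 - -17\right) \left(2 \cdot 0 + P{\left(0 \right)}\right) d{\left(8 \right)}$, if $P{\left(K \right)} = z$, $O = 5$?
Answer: $2175$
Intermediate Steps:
$z = 300$ ($z = - 3 \cdot 4 \cdot 5 \left(-5\right) = - 3 \cdot 20 \left(-5\right) = \left(-3\right) \left(-100\right) = 300$)
$P{\left(K \right)} = 300$
$\left(41 - -17\right) \left(2 \cdot 0 + P{\left(0 \right)}\right) d{\left(8 \right)} = \frac{\left(41 - -17\right) \left(2 \cdot 0 + 300\right)}{8} = \left(41 + 17\right) \left(0 + 300\right) \frac{1}{8} = 58 \cdot 300 \cdot \frac{1}{8} = 17400 \cdot \frac{1}{8} = 2175$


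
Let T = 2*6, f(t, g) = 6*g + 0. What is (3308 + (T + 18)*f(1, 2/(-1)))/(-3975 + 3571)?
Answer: -737/101 ≈ -7.2970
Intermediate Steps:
f(t, g) = 6*g
T = 12
(3308 + (T + 18)*f(1, 2/(-1)))/(-3975 + 3571) = (3308 + (12 + 18)*(6*(2/(-1))))/(-3975 + 3571) = (3308 + 30*(6*(2*(-1))))/(-404) = (3308 + 30*(6*(-2)))*(-1/404) = (3308 + 30*(-12))*(-1/404) = (3308 - 360)*(-1/404) = 2948*(-1/404) = -737/101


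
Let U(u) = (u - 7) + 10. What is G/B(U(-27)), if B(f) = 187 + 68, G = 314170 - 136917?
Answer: 177253/255 ≈ 695.11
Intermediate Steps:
G = 177253
U(u) = 3 + u (U(u) = (-7 + u) + 10 = 3 + u)
B(f) = 255
G/B(U(-27)) = 177253/255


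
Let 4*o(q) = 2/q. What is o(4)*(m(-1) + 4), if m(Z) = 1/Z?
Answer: 3/8 ≈ 0.37500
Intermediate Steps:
o(q) = 1/(2*q) (o(q) = (2/q)/4 = 1/(2*q))
o(4)*(m(-1) + 4) = ((1/2)/4)*(1/(-1) + 4) = ((1/2)*(1/4))*(-1 + 4) = (1/8)*3 = 3/8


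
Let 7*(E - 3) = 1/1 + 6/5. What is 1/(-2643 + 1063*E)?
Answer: 35/30803 ≈ 0.0011363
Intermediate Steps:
E = 116/35 (E = 3 + (1/1 + 6/5)/7 = 3 + (1*1 + 6*(1/5))/7 = 3 + (1 + 6/5)/7 = 3 + (1/7)*(11/5) = 3 + 11/35 = 116/35 ≈ 3.3143)
1/(-2643 + 1063*E) = 1/(-2643 + 1063*(116/35)) = 1/(-2643 + 123308/35) = 1/(30803/35) = 35/30803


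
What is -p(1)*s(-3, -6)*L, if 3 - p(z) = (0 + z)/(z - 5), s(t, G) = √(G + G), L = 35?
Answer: -455*I*√3/2 ≈ -394.04*I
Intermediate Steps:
s(t, G) = √2*√G (s(t, G) = √(2*G) = √2*√G)
p(z) = 3 - z/(-5 + z) (p(z) = 3 - (0 + z)/(z - 5) = 3 - z/(-5 + z))
-p(1)*s(-3, -6)*L = -((-15 + 2*1)/(-5 + 1))*(√2*√(-6))*35 = -((-15 + 2)/(-4))*(√2*(I*√6))*35 = -(-¼*(-13))*(2*I*√3)*35 = -13*(2*I*√3)/4*35 = -13*I*√3/2*35 = -455*I*√3/2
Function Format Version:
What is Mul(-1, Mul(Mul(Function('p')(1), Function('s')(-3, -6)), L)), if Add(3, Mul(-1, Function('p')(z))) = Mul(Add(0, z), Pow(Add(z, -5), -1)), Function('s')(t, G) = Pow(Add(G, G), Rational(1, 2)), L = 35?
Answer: Mul(Rational(-455, 2), I, Pow(3, Rational(1, 2))) ≈ Mul(-394.04, I)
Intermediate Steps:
Function('s')(t, G) = Mul(Pow(2, Rational(1, 2)), Pow(G, Rational(1, 2))) (Function('s')(t, G) = Pow(Mul(2, G), Rational(1, 2)) = Mul(Pow(2, Rational(1, 2)), Pow(G, Rational(1, 2))))
Function('p')(z) = Add(3, Mul(-1, z, Pow(Add(-5, z), -1))) (Function('p')(z) = Add(3, Mul(-1, Mul(Add(0, z), Pow(Add(z, -5), -1)))) = Add(3, Mul(-1, Mul(z, Pow(Add(-5, z), -1)))) = Add(3, Mul(-1, z, Pow(Add(-5, z), -1))))
Mul(-1, Mul(Mul(Function('p')(1), Function('s')(-3, -6)), L)) = Mul(-1, Mul(Mul(Mul(Pow(Add(-5, 1), -1), Add(-15, Mul(2, 1))), Mul(Pow(2, Rational(1, 2)), Pow(-6, Rational(1, 2)))), 35)) = Mul(-1, Mul(Mul(Mul(Pow(-4, -1), Add(-15, 2)), Mul(Pow(2, Rational(1, 2)), Mul(I, Pow(6, Rational(1, 2))))), 35)) = Mul(-1, Mul(Mul(Mul(Rational(-1, 4), -13), Mul(2, I, Pow(3, Rational(1, 2)))), 35)) = Mul(-1, Mul(Mul(Rational(13, 4), Mul(2, I, Pow(3, Rational(1, 2)))), 35)) = Mul(-1, Mul(Mul(Rational(13, 2), I, Pow(3, Rational(1, 2))), 35)) = Mul(-1, Mul(Rational(455, 2), I, Pow(3, Rational(1, 2)))) = Mul(Rational(-455, 2), I, Pow(3, Rational(1, 2)))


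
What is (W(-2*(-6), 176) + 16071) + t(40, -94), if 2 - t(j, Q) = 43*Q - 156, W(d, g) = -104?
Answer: 20167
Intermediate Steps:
t(j, Q) = 158 - 43*Q (t(j, Q) = 2 - (43*Q - 156) = 2 - (-156 + 43*Q) = 2 + (156 - 43*Q) = 158 - 43*Q)
(W(-2*(-6), 176) + 16071) + t(40, -94) = (-104 + 16071) + (158 - 43*(-94)) = 15967 + (158 + 4042) = 15967 + 4200 = 20167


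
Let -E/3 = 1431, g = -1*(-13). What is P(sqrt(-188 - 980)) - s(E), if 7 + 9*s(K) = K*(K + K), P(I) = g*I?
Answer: -36859691/9 + 52*I*sqrt(73) ≈ -4.0955e+6 + 444.29*I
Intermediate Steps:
g = 13
P(I) = 13*I
E = -4293 (E = -3*1431 = -4293)
s(K) = -7/9 + 2*K**2/9 (s(K) = -7/9 + (K*(K + K))/9 = -7/9 + (K*(2*K))/9 = -7/9 + (2*K**2)/9 = -7/9 + 2*K**2/9)
P(sqrt(-188 - 980)) - s(E) = 13*sqrt(-188 - 980) - (-7/9 + (2/9)*(-4293)**2) = 13*sqrt(-1168) - (-7/9 + (2/9)*18429849) = 13*(4*I*sqrt(73)) - (-7/9 + 4095522) = 52*I*sqrt(73) - 1*36859691/9 = 52*I*sqrt(73) - 36859691/9 = -36859691/9 + 52*I*sqrt(73)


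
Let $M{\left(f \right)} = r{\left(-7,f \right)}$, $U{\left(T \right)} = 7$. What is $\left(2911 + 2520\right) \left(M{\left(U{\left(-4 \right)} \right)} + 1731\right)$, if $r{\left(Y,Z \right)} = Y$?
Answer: $9363044$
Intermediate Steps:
$M{\left(f \right)} = -7$
$\left(2911 + 2520\right) \left(M{\left(U{\left(-4 \right)} \right)} + 1731\right) = \left(2911 + 2520\right) \left(-7 + 1731\right) = 5431 \cdot 1724 = 9363044$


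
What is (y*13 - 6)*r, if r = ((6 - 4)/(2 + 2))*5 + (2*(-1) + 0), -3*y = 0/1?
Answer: -3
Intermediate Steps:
y = 0 (y = -0/(3*1) = -0/3 = -⅓*0 = 0)
r = ½ (r = (2/4)*5 + (-2 + 0) = (2*(¼))*5 - 2 = (½)*5 - 2 = 5/2 - 2 = ½ ≈ 0.50000)
(y*13 - 6)*r = (0*13 - 6)*(½) = (0 - 6)*(½) = -6*½ = -3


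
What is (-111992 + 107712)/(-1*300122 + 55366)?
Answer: 1070/61189 ≈ 0.017487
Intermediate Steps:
(-111992 + 107712)/(-1*300122 + 55366) = -4280/(-300122 + 55366) = -4280/(-244756) = -4280*(-1/244756) = 1070/61189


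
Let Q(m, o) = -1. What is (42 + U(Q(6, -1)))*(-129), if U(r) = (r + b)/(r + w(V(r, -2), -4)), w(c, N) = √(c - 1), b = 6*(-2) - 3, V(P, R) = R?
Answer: -5934 - 516*I*√3 ≈ -5934.0 - 893.74*I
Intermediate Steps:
b = -15 (b = -12 - 3 = -15)
w(c, N) = √(-1 + c)
U(r) = (-15 + r)/(r + I*√3) (U(r) = (r - 15)/(r + √(-1 - 2)) = (-15 + r)/(r + √(-3)) = (-15 + r)/(r + I*√3))
(42 + U(Q(6, -1)))*(-129) = (42 + (-15 - 1)/(-1 + I*√3))*(-129) = (42 - 16/(-1 + I*√3))*(-129) = -5418 + 2064/(-1 + I*√3)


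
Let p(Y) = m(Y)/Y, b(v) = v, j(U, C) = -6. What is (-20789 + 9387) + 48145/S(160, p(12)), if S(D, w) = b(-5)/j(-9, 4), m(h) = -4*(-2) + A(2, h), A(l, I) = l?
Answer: 46372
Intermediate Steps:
m(h) = 10 (m(h) = -4*(-2) + 2 = 8 + 2 = 10)
p(Y) = 10/Y
S(D, w) = ⅚ (S(D, w) = -5/(-6) = -5*(-⅙) = ⅚)
(-20789 + 9387) + 48145/S(160, p(12)) = (-20789 + 9387) + 48145/(⅚) = -11402 + 48145*(6/5) = -11402 + 57774 = 46372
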